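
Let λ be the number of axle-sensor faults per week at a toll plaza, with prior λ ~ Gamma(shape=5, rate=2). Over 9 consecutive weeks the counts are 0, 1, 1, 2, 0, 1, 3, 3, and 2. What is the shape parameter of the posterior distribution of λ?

Total count: 0 + 1 + 1 + 2 + 0 + 1 + 3 + 3 + 2 = 13.
Total exposure: 9 weeks.
Gamma(α, β) with Poisson data over total exposure Σt gives posterior Gamma(α+Σx, β+Σt) = Gamma(18, 11).

18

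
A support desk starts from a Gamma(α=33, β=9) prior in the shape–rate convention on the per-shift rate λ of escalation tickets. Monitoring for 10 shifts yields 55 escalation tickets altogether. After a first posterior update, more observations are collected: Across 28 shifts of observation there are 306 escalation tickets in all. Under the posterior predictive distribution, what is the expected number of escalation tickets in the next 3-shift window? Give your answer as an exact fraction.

Total count 55 over total exposure 10 shifts.
After the first batch: Gamma(33 + 55, 9 + 10) = Gamma(88, 19).
Total count 306 over total exposure 28 shifts.
After the second batch: Gamma(88 + 306, 19 + 28) = Gamma(394, 47).
Predictive mean over a 3-shift window = T·E[λ|data] = 3·394/47 = 1182/47.

1182/47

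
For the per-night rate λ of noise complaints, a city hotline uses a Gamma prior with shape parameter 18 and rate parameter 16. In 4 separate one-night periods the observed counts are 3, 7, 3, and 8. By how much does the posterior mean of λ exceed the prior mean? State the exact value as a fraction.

Total count: 3 + 7 + 3 + 8 = 21.
Total exposure: 4 nights.
The Gamma prior is conjugate for the Poisson rate, so λ | data ~ Gamma(18+21, 16+4) = Gamma(39, 20).
Posterior mean = 39/20 = 39/20; prior mean = 18/16 = 9/8. Difference = 39/20 − 9/8 = 33/40.

33/40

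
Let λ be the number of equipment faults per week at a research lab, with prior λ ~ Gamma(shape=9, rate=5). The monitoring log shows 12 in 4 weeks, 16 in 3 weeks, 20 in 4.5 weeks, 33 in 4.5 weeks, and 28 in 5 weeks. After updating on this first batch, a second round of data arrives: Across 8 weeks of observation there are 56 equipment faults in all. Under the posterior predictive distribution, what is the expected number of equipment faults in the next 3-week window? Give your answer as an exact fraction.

261/17

Total count: 12 + 16 + 20 + 33 + 28 = 109.
Total exposure: 4 + 3 + 4.5 + 4.5 + 5 = 21 weeks.
After the first batch: Gamma(9 + 109, 5 + 21) = Gamma(118, 26).
Total count 56 over total exposure 8 weeks.
After the second batch: Gamma(118 + 56, 26 + 8) = Gamma(174, 34).
Predictive mean over a 3-week window = T·E[λ|data] = 3·174/34 = 261/17.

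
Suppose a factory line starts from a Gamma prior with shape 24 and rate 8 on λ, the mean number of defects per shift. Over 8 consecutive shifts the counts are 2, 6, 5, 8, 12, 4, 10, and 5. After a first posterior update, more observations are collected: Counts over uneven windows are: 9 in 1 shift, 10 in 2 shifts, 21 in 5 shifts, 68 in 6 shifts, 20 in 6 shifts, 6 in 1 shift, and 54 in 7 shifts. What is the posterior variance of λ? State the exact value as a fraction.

3/22

Total count: 2 + 6 + 5 + 8 + 12 + 4 + 10 + 5 = 52.
Total exposure: 8 shifts.
After the first batch: Gamma(24 + 52, 8 + 8) = Gamma(76, 16).
Total count: 9 + 10 + 21 + 68 + 20 + 6 + 54 = 188.
Total exposure: 1 + 2 + 5 + 6 + 6 + 1 + 7 = 28 shifts.
After the second batch: Gamma(76 + 188, 16 + 28) = Gamma(264, 44).
Posterior variance = α'/β'² = 264/1936 = 3/22.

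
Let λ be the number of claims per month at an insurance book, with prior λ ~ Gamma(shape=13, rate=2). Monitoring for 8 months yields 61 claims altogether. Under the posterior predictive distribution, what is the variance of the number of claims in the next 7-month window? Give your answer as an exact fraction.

Total count 61 over total exposure 8 months.
Posterior: α' = 13 + 61 = 74, β' = 2 + 8 = 10.
The posterior predictive for a window of length T is Negative Binomial with variance T·α'·(β'+T)/β'² = 7·74·17/100 = 4403/50.

4403/50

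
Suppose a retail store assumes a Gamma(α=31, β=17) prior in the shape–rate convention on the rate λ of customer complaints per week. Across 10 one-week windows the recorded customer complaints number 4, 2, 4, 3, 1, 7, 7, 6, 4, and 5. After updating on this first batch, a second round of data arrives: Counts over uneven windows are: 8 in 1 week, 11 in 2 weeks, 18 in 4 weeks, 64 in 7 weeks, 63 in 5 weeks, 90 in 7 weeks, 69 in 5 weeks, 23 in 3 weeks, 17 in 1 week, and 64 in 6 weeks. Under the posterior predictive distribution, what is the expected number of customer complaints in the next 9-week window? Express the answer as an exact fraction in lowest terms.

Total count: 4 + 2 + 4 + 3 + 1 + 7 + 7 + 6 + 4 + 5 = 43.
Total exposure: 10 weeks.
After the first batch: Gamma(31 + 43, 17 + 10) = Gamma(74, 27).
Total count: 8 + 11 + 18 + 64 + 63 + 90 + 69 + 23 + 17 + 64 = 427.
Total exposure: 1 + 2 + 4 + 7 + 5 + 7 + 5 + 3 + 1 + 6 = 41 weeks.
After the second batch: Gamma(74 + 427, 27 + 41) = Gamma(501, 68).
Predictive mean over a 9-week window = T·E[λ|data] = 9·501/68 = 4509/68.

4509/68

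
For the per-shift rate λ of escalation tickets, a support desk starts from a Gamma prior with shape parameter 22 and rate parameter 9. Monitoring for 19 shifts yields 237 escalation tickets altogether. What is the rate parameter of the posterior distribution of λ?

28

Total count 237 over total exposure 19 shifts.
Posterior: α' = 22 + 237 = 259, β' = 9 + 19 = 28.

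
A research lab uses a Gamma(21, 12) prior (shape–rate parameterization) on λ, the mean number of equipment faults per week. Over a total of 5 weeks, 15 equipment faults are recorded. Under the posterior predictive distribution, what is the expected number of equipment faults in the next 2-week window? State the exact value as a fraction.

72/17

Total count 15 over total exposure 5 weeks.
Conjugate update: add total count to the shape and total exposure to the rate, giving Gamma(36, 17).
Predictive mean over a 2-week window = T·E[λ|data] = 2·36/17 = 72/17.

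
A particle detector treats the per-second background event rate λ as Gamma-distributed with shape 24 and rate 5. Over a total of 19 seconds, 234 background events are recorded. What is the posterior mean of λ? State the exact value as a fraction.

Total count 234 over total exposure 19 seconds.
Conjugate update: add total count to the shape and total exposure to the rate, giving Gamma(258, 24).
Posterior mean = α'/β' = 258/24 = 43/4.

43/4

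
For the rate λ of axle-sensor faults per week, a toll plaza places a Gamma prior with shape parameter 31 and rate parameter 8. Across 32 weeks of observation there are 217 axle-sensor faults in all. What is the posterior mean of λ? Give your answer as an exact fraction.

31/5

Total count 217 over total exposure 32 weeks.
Conjugate update: add total count to the shape and total exposure to the rate, giving Gamma(248, 40).
Posterior mean = α'/β' = 248/40 = 31/5.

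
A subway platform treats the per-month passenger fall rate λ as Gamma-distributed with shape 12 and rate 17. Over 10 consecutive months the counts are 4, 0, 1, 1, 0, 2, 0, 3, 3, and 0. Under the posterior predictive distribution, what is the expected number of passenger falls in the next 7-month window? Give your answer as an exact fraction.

182/27

Total count: 4 + 0 + 1 + 1 + 0 + 2 + 0 + 3 + 3 + 0 = 14.
Total exposure: 10 months.
Posterior: α' = 12 + 14 = 26, β' = 17 + 10 = 27.
Predictive mean over a 7-month window = T·E[λ|data] = 7·26/27 = 182/27.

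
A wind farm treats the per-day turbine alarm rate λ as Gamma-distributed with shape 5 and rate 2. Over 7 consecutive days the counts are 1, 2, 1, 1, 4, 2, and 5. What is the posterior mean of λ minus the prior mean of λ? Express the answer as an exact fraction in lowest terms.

Total count: 1 + 2 + 1 + 1 + 4 + 2 + 5 = 16.
Total exposure: 7 days.
Posterior: α' = 5 + 16 = 21, β' = 2 + 7 = 9.
Posterior mean = 21/9 = 7/3; prior mean = 5/2 = 5/2. Difference = 7/3 − 5/2 = -1/6.

-1/6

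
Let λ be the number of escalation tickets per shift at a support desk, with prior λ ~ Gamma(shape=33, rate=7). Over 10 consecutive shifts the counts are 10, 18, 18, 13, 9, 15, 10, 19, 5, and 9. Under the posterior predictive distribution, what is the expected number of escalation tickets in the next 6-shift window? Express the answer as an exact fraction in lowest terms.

954/17

Total count: 10 + 18 + 18 + 13 + 9 + 15 + 10 + 19 + 5 + 9 = 126.
Total exposure: 10 shifts.
The Gamma prior is conjugate for the Poisson rate, so λ | data ~ Gamma(33+126, 7+10) = Gamma(159, 17).
Predictive mean over a 6-shift window = T·E[λ|data] = 6·159/17 = 954/17.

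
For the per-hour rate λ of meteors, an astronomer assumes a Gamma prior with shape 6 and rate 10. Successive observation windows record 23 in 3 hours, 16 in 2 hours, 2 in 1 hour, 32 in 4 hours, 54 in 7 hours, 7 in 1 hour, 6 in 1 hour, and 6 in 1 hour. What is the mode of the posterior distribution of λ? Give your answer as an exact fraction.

Total count: 23 + 16 + 2 + 32 + 54 + 7 + 6 + 6 = 146.
Total exposure: 3 + 2 + 1 + 4 + 7 + 1 + 1 + 1 = 20 hours.
By Gamma–Poisson conjugacy, the posterior is Gamma(α + Σx, β + Σt) = Gamma(6 + 146, 10 + 20) = Gamma(152, 30).
Posterior mode = (α'−1)/β' = 151/30.

151/30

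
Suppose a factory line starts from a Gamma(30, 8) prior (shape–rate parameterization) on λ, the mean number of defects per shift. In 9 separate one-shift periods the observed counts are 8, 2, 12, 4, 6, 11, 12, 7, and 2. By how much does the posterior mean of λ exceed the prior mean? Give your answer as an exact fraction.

121/68

Total count: 8 + 2 + 12 + 4 + 6 + 11 + 12 + 7 + 2 = 64.
Total exposure: 9 shifts.
By Gamma–Poisson conjugacy, the posterior is Gamma(α + Σx, β + Σt) = Gamma(30 + 64, 8 + 9) = Gamma(94, 17).
Posterior mean = 94/17 = 94/17; prior mean = 30/8 = 15/4. Difference = 94/17 − 15/4 = 121/68.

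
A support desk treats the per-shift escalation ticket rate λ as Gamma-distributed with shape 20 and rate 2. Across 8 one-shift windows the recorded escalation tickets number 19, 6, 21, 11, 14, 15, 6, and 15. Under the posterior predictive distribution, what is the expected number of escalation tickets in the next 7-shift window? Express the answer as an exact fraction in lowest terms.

889/10

Total count: 19 + 6 + 21 + 11 + 14 + 15 + 6 + 15 = 107.
Total exposure: 8 shifts.
Conjugate update: add total count to the shape and total exposure to the rate, giving Gamma(127, 10).
Predictive mean over a 7-shift window = T·E[λ|data] = 7·127/10 = 889/10.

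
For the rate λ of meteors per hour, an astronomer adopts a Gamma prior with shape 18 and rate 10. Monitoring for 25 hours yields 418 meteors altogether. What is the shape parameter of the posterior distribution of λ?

Total count 418 over total exposure 25 hours.
Posterior: α' = 18 + 418 = 436, β' = 10 + 25 = 35.

436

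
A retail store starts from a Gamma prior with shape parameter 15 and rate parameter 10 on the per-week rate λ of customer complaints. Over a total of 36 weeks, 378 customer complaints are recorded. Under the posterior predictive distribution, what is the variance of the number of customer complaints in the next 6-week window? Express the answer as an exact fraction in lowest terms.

30654/529

Total count 378 over total exposure 36 weeks.
By Gamma–Poisson conjugacy, the posterior is Gamma(α + Σx, β + Σt) = Gamma(15 + 378, 10 + 36) = Gamma(393, 46).
The posterior predictive for a window of length T is Negative Binomial with variance T·α'·(β'+T)/β'² = 6·393·52/2116 = 30654/529.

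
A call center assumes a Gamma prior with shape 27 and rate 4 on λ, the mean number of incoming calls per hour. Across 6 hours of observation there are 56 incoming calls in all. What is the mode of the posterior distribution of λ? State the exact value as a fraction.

41/5

Total count 56 over total exposure 6 hours.
Gamma(α, β) with Poisson data over total exposure Σt gives posterior Gamma(α+Σx, β+Σt) = Gamma(83, 10).
Posterior mode = (α'−1)/β' = 82/10 = 41/5.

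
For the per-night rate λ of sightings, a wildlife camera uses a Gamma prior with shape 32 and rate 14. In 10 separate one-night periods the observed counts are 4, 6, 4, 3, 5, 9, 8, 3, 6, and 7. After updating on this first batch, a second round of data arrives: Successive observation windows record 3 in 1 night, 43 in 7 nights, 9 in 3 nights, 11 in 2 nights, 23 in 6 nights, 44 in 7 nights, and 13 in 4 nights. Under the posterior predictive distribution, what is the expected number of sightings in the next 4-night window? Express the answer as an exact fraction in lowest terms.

466/27

Total count: 4 + 6 + 4 + 3 + 5 + 9 + 8 + 3 + 6 + 7 = 55.
Total exposure: 10 nights.
After the first batch: Gamma(32 + 55, 14 + 10) = Gamma(87, 24).
Total count: 3 + 43 + 9 + 11 + 23 + 44 + 13 = 146.
Total exposure: 1 + 7 + 3 + 2 + 6 + 7 + 4 = 30 nights.
After the second batch: Gamma(87 + 146, 24 + 30) = Gamma(233, 54).
Predictive mean over a 4-night window = T·E[λ|data] = 4·233/54 = 466/27.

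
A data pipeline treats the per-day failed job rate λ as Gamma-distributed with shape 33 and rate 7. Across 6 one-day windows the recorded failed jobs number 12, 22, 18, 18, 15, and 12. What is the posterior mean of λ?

Total count: 12 + 22 + 18 + 18 + 15 + 12 = 97.
Total exposure: 6 days.
Posterior: α' = 33 + 97 = 130, β' = 7 + 6 = 13.
Posterior mean = α'/β' = 130/13 = 10.

10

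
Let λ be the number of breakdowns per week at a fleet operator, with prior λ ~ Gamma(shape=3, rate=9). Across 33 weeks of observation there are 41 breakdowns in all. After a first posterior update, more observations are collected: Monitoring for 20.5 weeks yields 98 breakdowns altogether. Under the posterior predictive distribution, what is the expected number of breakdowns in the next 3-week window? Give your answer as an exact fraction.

852/125

Total count 41 over total exposure 33 weeks.
After the first batch: Gamma(3 + 41, 9 + 33) = Gamma(44, 42).
Total count 98 over total exposure 20.5 weeks.
After the second batch: Gamma(44 + 98, 42 + 20.5) = Gamma(142, 125/2).
Predictive mean over a 3-week window = T·E[λ|data] = 3·142/(125/2) = 852/125.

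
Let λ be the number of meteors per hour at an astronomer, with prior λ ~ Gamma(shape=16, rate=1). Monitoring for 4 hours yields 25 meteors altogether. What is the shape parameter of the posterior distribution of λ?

41

Total count 25 over total exposure 4 hours.
Conjugate update: add total count to the shape and total exposure to the rate, giving Gamma(41, 5).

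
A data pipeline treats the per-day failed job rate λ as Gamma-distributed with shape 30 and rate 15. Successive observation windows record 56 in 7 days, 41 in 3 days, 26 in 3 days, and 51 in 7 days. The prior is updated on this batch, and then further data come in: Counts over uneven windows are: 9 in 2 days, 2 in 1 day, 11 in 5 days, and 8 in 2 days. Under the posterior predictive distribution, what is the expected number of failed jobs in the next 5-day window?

Total count: 56 + 41 + 26 + 51 = 174.
Total exposure: 7 + 3 + 3 + 7 = 20 days.
After the first batch: Gamma(30 + 174, 15 + 20) = Gamma(204, 35).
Total count: 9 + 2 + 11 + 8 = 30.
Total exposure: 2 + 1 + 5 + 2 = 10 days.
After the second batch: Gamma(204 + 30, 35 + 10) = Gamma(234, 45).
Predictive mean over a 5-day window = T·E[λ|data] = 5·234/45 = 26.

26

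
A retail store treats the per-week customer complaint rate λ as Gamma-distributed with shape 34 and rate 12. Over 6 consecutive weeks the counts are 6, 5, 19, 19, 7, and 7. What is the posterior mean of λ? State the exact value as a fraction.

Total count: 6 + 5 + 19 + 19 + 7 + 7 = 63.
Total exposure: 6 weeks.
Conjugate update: add total count to the shape and total exposure to the rate, giving Gamma(97, 18).
Posterior mean = α'/β' = 97/18.

97/18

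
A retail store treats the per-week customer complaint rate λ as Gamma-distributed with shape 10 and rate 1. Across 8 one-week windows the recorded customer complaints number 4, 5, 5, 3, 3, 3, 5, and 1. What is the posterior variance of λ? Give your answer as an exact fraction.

Total count: 4 + 5 + 5 + 3 + 3 + 3 + 5 + 1 = 29.
Total exposure: 8 weeks.
Posterior: α' = 10 + 29 = 39, β' = 1 + 8 = 9.
Posterior variance = α'/β'² = 39/81 = 13/27.

13/27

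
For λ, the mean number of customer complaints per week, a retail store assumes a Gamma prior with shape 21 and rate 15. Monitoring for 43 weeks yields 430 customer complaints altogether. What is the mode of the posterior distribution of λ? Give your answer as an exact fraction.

Total count 430 over total exposure 43 weeks.
The Gamma prior is conjugate for the Poisson rate, so λ | data ~ Gamma(21+430, 15+43) = Gamma(451, 58).
Posterior mode = (α'−1)/β' = 450/58 = 225/29.

225/29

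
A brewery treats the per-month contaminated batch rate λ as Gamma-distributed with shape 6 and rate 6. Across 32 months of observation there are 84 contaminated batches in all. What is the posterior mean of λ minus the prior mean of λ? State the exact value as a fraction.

Total count 84 over total exposure 32 months.
Posterior: α' = 6 + 84 = 90, β' = 6 + 32 = 38.
Posterior mean = 90/38 = 45/19; prior mean = 6/6 = 1. Difference = 45/19 − 1 = 26/19.

26/19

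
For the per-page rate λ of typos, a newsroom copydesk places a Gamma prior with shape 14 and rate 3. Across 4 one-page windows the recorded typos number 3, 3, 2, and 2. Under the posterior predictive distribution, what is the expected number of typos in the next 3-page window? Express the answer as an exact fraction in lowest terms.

Total count: 3 + 3 + 2 + 2 = 10.
Total exposure: 4 pages.
Posterior: α' = 14 + 10 = 24, β' = 3 + 4 = 7.
Predictive mean over a 3-page window = T·E[λ|data] = 3·24/7 = 72/7.

72/7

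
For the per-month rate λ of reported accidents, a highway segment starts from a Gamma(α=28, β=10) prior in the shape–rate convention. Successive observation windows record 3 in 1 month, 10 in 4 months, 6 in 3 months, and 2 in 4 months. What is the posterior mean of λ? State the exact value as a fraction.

49/22

Total count: 3 + 10 + 6 + 2 = 21.
Total exposure: 1 + 4 + 3 + 4 = 12 months.
The Gamma prior is conjugate for the Poisson rate, so λ | data ~ Gamma(28+21, 10+12) = Gamma(49, 22).
Posterior mean = α'/β' = 49/22.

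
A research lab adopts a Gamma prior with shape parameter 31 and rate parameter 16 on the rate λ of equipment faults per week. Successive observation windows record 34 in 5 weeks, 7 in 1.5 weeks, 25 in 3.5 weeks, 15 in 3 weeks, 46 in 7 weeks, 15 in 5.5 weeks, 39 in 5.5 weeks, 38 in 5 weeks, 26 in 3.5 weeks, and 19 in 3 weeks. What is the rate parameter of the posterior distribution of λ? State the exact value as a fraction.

Total count: 34 + 7 + 25 + 15 + 46 + 15 + 39 + 38 + 26 + 19 = 264.
Total exposure: 5 + 1.5 + 3.5 + 3 + 7 + 5.5 + 5.5 + 5 + 3.5 + 3 = 42.5 weeks.
Gamma(α, β) with Poisson data over total exposure Σt gives posterior Gamma(α+Σx, β+Σt) = Gamma(295, 117/2).

117/2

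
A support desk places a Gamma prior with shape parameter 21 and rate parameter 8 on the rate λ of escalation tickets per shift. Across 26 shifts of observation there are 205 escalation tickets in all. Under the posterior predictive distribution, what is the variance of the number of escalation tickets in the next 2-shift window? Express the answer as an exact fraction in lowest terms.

4068/289

Total count 205 over total exposure 26 shifts.
Posterior: α' = 21 + 205 = 226, β' = 8 + 26 = 34.
The posterior predictive for a window of length T is Negative Binomial with variance T·α'·(β'+T)/β'² = 2·226·36/1156 = 4068/289.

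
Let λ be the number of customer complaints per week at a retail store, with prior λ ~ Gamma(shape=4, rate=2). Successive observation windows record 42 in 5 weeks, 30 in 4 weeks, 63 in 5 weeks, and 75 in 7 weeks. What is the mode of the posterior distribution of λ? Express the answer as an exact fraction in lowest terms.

213/23

Total count: 42 + 30 + 63 + 75 = 210.
Total exposure: 5 + 4 + 5 + 7 = 21 weeks.
Conjugate update: add total count to the shape and total exposure to the rate, giving Gamma(214, 23).
Posterior mode = (α'−1)/β' = 213/23.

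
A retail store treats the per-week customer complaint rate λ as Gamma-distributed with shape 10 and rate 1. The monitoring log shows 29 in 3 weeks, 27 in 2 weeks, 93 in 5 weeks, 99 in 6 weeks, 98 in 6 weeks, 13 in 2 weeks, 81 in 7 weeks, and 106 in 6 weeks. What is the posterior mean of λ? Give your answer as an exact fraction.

Total count: 29 + 27 + 93 + 99 + 98 + 13 + 81 + 106 = 546.
Total exposure: 3 + 2 + 5 + 6 + 6 + 2 + 7 + 6 = 37 weeks.
By Gamma–Poisson conjugacy, the posterior is Gamma(α + Σx, β + Σt) = Gamma(10 + 546, 1 + 37) = Gamma(556, 38).
Posterior mean = α'/β' = 556/38 = 278/19.

278/19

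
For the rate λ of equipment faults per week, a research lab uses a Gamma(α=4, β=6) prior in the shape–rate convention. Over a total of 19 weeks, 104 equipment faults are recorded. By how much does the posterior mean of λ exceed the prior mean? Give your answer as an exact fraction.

Total count 104 over total exposure 19 weeks.
The Gamma prior is conjugate for the Poisson rate, so λ | data ~ Gamma(4+104, 6+19) = Gamma(108, 25).
Posterior mean = 108/25 = 108/25; prior mean = 4/6 = 2/3. Difference = 108/25 − 2/3 = 274/75.

274/75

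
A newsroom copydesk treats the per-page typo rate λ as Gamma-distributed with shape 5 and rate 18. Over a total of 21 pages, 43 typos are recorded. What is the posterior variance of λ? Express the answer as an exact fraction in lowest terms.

16/507

Total count 43 over total exposure 21 pages.
Posterior: α' = 5 + 43 = 48, β' = 18 + 21 = 39.
Posterior variance = α'/β'² = 48/1521 = 16/507.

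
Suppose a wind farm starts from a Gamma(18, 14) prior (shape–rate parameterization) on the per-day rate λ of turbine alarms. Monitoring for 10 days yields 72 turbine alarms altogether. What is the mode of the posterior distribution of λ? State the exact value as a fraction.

Total count 72 over total exposure 10 days.
The Gamma prior is conjugate for the Poisson rate, so λ | data ~ Gamma(18+72, 14+10) = Gamma(90, 24).
Posterior mode = (α'−1)/β' = 89/24.

89/24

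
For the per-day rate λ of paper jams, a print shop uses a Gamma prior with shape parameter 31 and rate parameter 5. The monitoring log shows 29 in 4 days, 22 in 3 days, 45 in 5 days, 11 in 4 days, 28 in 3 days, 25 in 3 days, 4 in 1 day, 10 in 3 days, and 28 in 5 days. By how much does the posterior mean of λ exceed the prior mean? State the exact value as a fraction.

Total count: 29 + 22 + 45 + 11 + 28 + 25 + 4 + 10 + 28 = 202.
Total exposure: 4 + 3 + 5 + 4 + 3 + 3 + 1 + 3 + 5 = 31 days.
Posterior: α' = 31 + 202 = 233, β' = 5 + 31 = 36.
Posterior mean = 233/36 = 233/36; prior mean = 31/5 = 31/5. Difference = 233/36 − 31/5 = 49/180.

49/180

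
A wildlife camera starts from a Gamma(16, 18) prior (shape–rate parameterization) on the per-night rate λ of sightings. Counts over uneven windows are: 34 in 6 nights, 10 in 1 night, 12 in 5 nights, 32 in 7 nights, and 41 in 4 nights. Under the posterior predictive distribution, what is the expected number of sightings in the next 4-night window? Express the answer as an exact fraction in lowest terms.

580/41

Total count: 34 + 10 + 12 + 32 + 41 = 129.
Total exposure: 6 + 1 + 5 + 7 + 4 = 23 nights.
Gamma(α, β) with Poisson data over total exposure Σt gives posterior Gamma(α+Σx, β+Σt) = Gamma(145, 41).
Predictive mean over a 4-night window = T·E[λ|data] = 4·145/41 = 580/41.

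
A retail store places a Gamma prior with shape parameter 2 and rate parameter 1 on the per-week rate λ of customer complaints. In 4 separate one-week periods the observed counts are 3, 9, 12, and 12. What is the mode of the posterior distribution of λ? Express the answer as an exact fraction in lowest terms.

37/5

Total count: 3 + 9 + 12 + 12 = 36.
Total exposure: 4 weeks.
By Gamma–Poisson conjugacy, the posterior is Gamma(α + Σx, β + Σt) = Gamma(2 + 36, 1 + 4) = Gamma(38, 5).
Posterior mode = (α'−1)/β' = 37/5.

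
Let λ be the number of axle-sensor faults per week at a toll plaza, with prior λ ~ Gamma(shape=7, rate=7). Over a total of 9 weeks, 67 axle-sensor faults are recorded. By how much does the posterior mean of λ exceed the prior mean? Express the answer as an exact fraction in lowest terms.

Total count 67 over total exposure 9 weeks.
Gamma(α, β) with Poisson data over total exposure Σt gives posterior Gamma(α+Σx, β+Σt) = Gamma(74, 16).
Posterior mean = 74/16 = 37/8; prior mean = 7/7 = 1. Difference = 37/8 − 1 = 29/8.

29/8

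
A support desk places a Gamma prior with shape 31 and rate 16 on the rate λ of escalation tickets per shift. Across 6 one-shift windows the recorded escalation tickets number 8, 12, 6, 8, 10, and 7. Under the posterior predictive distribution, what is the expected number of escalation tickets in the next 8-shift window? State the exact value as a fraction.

328/11

Total count: 8 + 12 + 6 + 8 + 10 + 7 = 51.
Total exposure: 6 shifts.
Conjugate update: add total count to the shape and total exposure to the rate, giving Gamma(82, 22).
Predictive mean over an 8-shift window = T·E[λ|data] = 8·82/22 = 328/11.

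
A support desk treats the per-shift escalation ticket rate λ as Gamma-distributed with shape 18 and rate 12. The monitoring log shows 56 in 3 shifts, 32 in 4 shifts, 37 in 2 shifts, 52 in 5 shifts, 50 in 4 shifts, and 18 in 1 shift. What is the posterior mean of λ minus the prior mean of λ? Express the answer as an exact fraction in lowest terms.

Total count: 56 + 32 + 37 + 52 + 50 + 18 = 245.
Total exposure: 3 + 4 + 2 + 5 + 4 + 1 = 19 shifts.
Posterior: α' = 18 + 245 = 263, β' = 12 + 19 = 31.
Posterior mean = 263/31 = 263/31; prior mean = 18/12 = 3/2. Difference = 263/31 − 3/2 = 433/62.

433/62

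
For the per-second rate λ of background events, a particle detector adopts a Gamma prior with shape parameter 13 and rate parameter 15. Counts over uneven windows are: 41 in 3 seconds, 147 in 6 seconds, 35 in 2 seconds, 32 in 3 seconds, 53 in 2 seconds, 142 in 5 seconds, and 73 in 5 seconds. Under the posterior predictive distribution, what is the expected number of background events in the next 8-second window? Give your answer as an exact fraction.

4288/41

Total count: 41 + 147 + 35 + 32 + 53 + 142 + 73 = 523.
Total exposure: 3 + 6 + 2 + 3 + 2 + 5 + 5 = 26 seconds.
Posterior: α' = 13 + 523 = 536, β' = 15 + 26 = 41.
Predictive mean over an 8-second window = T·E[λ|data] = 8·536/41 = 4288/41.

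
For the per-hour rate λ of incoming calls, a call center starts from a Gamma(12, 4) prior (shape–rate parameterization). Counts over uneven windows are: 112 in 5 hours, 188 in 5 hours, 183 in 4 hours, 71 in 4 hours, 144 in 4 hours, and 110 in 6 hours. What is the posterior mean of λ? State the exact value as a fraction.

205/8

Total count: 112 + 188 + 183 + 71 + 144 + 110 = 808.
Total exposure: 5 + 5 + 4 + 4 + 4 + 6 = 28 hours.
Conjugate update: add total count to the shape and total exposure to the rate, giving Gamma(820, 32).
Posterior mean = α'/β' = 820/32 = 205/8.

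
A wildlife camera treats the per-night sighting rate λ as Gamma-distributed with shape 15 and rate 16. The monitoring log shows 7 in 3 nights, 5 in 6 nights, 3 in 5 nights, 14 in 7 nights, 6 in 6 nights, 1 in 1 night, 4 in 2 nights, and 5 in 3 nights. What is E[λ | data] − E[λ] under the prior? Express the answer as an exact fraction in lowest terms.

Total count: 7 + 5 + 3 + 14 + 6 + 1 + 4 + 5 = 45.
Total exposure: 3 + 6 + 5 + 7 + 6 + 1 + 2 + 3 = 33 nights.
Posterior: α' = 15 + 45 = 60, β' = 16 + 33 = 49.
Posterior mean = 60/49 = 60/49; prior mean = 15/16 = 15/16. Difference = 60/49 − 15/16 = 225/784.

225/784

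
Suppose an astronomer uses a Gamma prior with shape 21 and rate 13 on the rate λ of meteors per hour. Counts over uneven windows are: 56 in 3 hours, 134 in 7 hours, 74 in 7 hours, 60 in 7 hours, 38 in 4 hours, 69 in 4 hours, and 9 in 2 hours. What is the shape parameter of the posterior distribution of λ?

Total count: 56 + 134 + 74 + 60 + 38 + 69 + 9 = 440.
Total exposure: 3 + 7 + 7 + 7 + 4 + 4 + 2 = 34 hours.
Gamma(α, β) with Poisson data over total exposure Σt gives posterior Gamma(α+Σx, β+Σt) = Gamma(461, 47).

461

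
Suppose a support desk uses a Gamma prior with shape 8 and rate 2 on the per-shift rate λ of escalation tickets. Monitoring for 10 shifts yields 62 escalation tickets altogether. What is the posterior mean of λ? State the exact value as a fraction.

35/6

Total count 62 over total exposure 10 shifts.
By Gamma–Poisson conjugacy, the posterior is Gamma(α + Σx, β + Σt) = Gamma(8 + 62, 2 + 10) = Gamma(70, 12).
Posterior mean = α'/β' = 70/12 = 35/6.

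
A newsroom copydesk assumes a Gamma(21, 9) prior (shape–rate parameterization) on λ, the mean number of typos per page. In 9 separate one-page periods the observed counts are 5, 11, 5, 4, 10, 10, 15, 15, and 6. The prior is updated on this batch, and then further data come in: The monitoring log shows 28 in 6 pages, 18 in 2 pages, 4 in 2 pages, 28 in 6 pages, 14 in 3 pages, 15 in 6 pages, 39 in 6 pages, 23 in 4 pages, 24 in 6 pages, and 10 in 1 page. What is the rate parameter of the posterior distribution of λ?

Total count: 5 + 11 + 5 + 4 + 10 + 10 + 15 + 15 + 6 = 81.
Total exposure: 9 pages.
After the first batch: Gamma(21 + 81, 9 + 9) = Gamma(102, 18).
Total count: 28 + 18 + 4 + 28 + 14 + 15 + 39 + 23 + 24 + 10 = 203.
Total exposure: 6 + 2 + 2 + 6 + 3 + 6 + 6 + 4 + 6 + 1 = 42 pages.
After the second batch: Gamma(102 + 203, 18 + 42) = Gamma(305, 60).

60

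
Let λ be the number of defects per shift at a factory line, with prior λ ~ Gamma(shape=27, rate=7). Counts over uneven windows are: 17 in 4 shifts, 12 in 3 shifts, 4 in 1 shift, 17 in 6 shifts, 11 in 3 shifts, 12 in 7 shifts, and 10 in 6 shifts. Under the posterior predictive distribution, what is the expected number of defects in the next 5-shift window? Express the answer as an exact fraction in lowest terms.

Total count: 17 + 12 + 4 + 17 + 11 + 12 + 10 = 83.
Total exposure: 4 + 3 + 1 + 6 + 3 + 7 + 6 = 30 shifts.
By Gamma–Poisson conjugacy, the posterior is Gamma(α + Σx, β + Σt) = Gamma(27 + 83, 7 + 30) = Gamma(110, 37).
Predictive mean over a 5-shift window = T·E[λ|data] = 5·110/37 = 550/37.

550/37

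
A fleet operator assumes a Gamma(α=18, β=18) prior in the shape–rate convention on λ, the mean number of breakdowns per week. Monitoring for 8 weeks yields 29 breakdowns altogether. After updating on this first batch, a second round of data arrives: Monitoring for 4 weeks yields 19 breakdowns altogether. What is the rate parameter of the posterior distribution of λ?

30

Total count 29 over total exposure 8 weeks.
After the first batch: Gamma(18 + 29, 18 + 8) = Gamma(47, 26).
Total count 19 over total exposure 4 weeks.
After the second batch: Gamma(47 + 19, 26 + 4) = Gamma(66, 30).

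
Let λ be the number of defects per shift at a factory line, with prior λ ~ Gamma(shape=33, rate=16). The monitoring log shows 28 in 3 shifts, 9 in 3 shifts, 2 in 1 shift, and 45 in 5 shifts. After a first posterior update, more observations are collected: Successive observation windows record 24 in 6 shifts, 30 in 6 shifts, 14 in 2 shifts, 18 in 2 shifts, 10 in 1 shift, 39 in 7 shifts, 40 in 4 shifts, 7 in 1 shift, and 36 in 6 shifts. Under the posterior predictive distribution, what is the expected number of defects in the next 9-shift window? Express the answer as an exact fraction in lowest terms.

335/7

Total count: 28 + 9 + 2 + 45 = 84.
Total exposure: 3 + 3 + 1 + 5 = 12 shifts.
After the first batch: Gamma(33 + 84, 16 + 12) = Gamma(117, 28).
Total count: 24 + 30 + 14 + 18 + 10 + 39 + 40 + 7 + 36 = 218.
Total exposure: 6 + 6 + 2 + 2 + 1 + 7 + 4 + 1 + 6 = 35 shifts.
After the second batch: Gamma(117 + 218, 28 + 35) = Gamma(335, 63).
Predictive mean over a 9-shift window = T·E[λ|data] = 9·335/63 = 335/7.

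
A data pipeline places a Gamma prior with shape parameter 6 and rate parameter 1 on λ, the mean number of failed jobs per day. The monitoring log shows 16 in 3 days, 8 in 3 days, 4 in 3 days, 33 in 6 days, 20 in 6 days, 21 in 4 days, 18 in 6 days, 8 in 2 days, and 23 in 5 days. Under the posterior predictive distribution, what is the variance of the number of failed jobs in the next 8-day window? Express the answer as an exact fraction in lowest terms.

Total count: 16 + 8 + 4 + 33 + 20 + 21 + 18 + 8 + 23 = 151.
Total exposure: 3 + 3 + 3 + 6 + 6 + 4 + 6 + 2 + 5 = 38 days.
Conjugate update: add total count to the shape and total exposure to the rate, giving Gamma(157, 39).
The posterior predictive for a window of length T is Negative Binomial with variance T·α'·(β'+T)/β'² = 8·157·47/1521 = 59032/1521.

59032/1521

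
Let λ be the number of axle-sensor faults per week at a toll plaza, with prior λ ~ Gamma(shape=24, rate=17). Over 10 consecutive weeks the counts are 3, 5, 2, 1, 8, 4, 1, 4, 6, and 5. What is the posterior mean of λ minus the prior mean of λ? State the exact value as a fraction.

47/51

Total count: 3 + 5 + 2 + 1 + 8 + 4 + 1 + 4 + 6 + 5 = 39.
Total exposure: 10 weeks.
The Gamma prior is conjugate for the Poisson rate, so λ | data ~ Gamma(24+39, 17+10) = Gamma(63, 27).
Posterior mean = 63/27 = 7/3; prior mean = 24/17 = 24/17. Difference = 7/3 − 24/17 = 47/51.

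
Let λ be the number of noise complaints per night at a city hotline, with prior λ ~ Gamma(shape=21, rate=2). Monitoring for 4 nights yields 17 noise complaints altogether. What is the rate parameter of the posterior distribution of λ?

Total count 17 over total exposure 4 nights.
By Gamma–Poisson conjugacy, the posterior is Gamma(α + Σx, β + Σt) = Gamma(21 + 17, 2 + 4) = Gamma(38, 6).

6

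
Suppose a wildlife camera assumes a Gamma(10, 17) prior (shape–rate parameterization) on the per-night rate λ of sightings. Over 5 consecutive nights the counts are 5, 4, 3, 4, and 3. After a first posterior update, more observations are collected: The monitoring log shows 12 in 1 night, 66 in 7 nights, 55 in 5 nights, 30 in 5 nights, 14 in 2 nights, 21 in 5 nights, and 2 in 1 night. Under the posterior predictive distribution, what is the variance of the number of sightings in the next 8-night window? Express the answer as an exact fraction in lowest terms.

Total count: 5 + 4 + 3 + 4 + 3 = 19.
Total exposure: 5 nights.
After the first batch: Gamma(10 + 19, 17 + 5) = Gamma(29, 22).
Total count: 12 + 66 + 55 + 30 + 14 + 21 + 2 = 200.
Total exposure: 1 + 7 + 5 + 5 + 2 + 5 + 1 = 26 nights.
After the second batch: Gamma(29 + 200, 22 + 26) = Gamma(229, 48).
The posterior predictive for a window of length T is Negative Binomial with variance T·α'·(β'+T)/β'² = 8·229·56/2304 = 1603/36.

1603/36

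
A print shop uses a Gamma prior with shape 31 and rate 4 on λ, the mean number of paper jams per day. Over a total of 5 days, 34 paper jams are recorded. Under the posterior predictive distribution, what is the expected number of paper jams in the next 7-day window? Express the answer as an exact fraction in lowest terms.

Total count 34 over total exposure 5 days.
Gamma(α, β) with Poisson data over total exposure Σt gives posterior Gamma(α+Σx, β+Σt) = Gamma(65, 9).
Predictive mean over a 7-day window = T·E[λ|data] = 7·65/9 = 455/9.

455/9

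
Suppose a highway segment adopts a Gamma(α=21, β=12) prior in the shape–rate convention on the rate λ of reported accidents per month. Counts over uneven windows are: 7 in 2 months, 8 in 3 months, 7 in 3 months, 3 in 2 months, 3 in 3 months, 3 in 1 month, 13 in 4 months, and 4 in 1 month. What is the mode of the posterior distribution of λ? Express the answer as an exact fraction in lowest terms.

68/31

Total count: 7 + 8 + 7 + 3 + 3 + 3 + 13 + 4 = 48.
Total exposure: 2 + 3 + 3 + 2 + 3 + 1 + 4 + 1 = 19 months.
Posterior: α' = 21 + 48 = 69, β' = 12 + 19 = 31.
Posterior mode = (α'−1)/β' = 68/31.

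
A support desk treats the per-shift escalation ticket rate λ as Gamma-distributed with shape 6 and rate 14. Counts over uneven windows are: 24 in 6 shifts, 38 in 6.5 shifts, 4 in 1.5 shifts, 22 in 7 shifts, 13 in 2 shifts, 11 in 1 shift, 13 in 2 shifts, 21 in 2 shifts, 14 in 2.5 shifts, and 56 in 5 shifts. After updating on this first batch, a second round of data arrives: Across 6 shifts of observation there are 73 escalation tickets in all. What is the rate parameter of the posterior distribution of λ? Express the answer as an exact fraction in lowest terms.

Total count: 24 + 38 + 4 + 22 + 13 + 11 + 13 + 21 + 14 + 56 = 216.
Total exposure: 6 + 6.5 + 1.5 + 7 + 2 + 1 + 2 + 2 + 2.5 + 5 = 35.5 shifts.
After the first batch: Gamma(6 + 216, 14 + 35.5) = Gamma(222, 99/2).
Total count 73 over total exposure 6 shifts.
After the second batch: Gamma(222 + 73, 99/2 + 6) = Gamma(295, 111/2).

111/2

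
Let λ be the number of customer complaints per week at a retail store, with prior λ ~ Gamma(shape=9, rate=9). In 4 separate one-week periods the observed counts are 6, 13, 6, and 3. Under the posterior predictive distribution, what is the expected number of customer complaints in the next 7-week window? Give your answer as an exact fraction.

Total count: 6 + 13 + 6 + 3 = 28.
Total exposure: 4 weeks.
By Gamma–Poisson conjugacy, the posterior is Gamma(α + Σx, β + Σt) = Gamma(9 + 28, 9 + 4) = Gamma(37, 13).
Predictive mean over a 7-week window = T·E[λ|data] = 7·37/13 = 259/13.

259/13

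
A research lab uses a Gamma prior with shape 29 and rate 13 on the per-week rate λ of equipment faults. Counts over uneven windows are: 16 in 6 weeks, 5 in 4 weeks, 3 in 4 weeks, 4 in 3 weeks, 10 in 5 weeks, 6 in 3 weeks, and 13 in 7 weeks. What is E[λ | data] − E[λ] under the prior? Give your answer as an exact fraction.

-187/585

Total count: 16 + 5 + 3 + 4 + 10 + 6 + 13 = 57.
Total exposure: 6 + 4 + 4 + 3 + 5 + 3 + 7 = 32 weeks.
Posterior: α' = 29 + 57 = 86, β' = 13 + 32 = 45.
Posterior mean = 86/45 = 86/45; prior mean = 29/13 = 29/13. Difference = 86/45 − 29/13 = -187/585.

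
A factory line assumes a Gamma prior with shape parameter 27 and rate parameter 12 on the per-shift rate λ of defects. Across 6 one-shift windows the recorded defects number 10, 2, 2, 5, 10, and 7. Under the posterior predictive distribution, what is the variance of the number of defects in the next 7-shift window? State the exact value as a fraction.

1225/36

Total count: 10 + 2 + 2 + 5 + 10 + 7 = 36.
Total exposure: 6 shifts.
By Gamma–Poisson conjugacy, the posterior is Gamma(α + Σx, β + Σt) = Gamma(27 + 36, 12 + 6) = Gamma(63, 18).
The posterior predictive for a window of length T is Negative Binomial with variance T·α'·(β'+T)/β'² = 7·63·25/324 = 1225/36.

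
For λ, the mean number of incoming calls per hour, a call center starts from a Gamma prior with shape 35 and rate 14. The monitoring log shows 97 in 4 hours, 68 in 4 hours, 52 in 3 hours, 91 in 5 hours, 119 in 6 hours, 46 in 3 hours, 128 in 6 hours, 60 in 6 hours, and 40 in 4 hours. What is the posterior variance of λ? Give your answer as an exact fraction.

Total count: 97 + 68 + 52 + 91 + 119 + 46 + 128 + 60 + 40 = 701.
Total exposure: 4 + 4 + 3 + 5 + 6 + 3 + 6 + 6 + 4 = 41 hours.
The Gamma prior is conjugate for the Poisson rate, so λ | data ~ Gamma(35+701, 14+41) = Gamma(736, 55).
Posterior variance = α'/β'² = 736/3025.

736/3025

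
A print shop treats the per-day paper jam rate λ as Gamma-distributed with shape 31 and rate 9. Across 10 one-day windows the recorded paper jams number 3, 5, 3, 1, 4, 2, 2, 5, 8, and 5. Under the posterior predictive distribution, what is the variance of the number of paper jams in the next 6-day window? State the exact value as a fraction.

10350/361

Total count: 3 + 5 + 3 + 1 + 4 + 2 + 2 + 5 + 8 + 5 = 38.
Total exposure: 10 days.
Gamma(α, β) with Poisson data over total exposure Σt gives posterior Gamma(α+Σx, β+Σt) = Gamma(69, 19).
The posterior predictive for a window of length T is Negative Binomial with variance T·α'·(β'+T)/β'² = 6·69·25/361 = 10350/361.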